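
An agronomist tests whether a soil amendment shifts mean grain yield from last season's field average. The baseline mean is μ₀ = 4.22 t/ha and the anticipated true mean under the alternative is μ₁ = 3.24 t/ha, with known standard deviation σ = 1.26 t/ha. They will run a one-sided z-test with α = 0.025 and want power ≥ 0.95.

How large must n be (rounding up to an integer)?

Standardized effect: d = |μ₁ − μ₀| / σ = |3.24 − 4.22| / 1.26 = 0.7778
Set Φ(δ − 1.960) = 0.95; then δ − 1.960 = Φ⁻¹(0.95) = 1.645, giving δ = 3.605.
δ = d·√n ⇒ n = (δ/d)² = (3.605 / 0.7778)² = 21.48.
Rounding up, n = 22.

n = 22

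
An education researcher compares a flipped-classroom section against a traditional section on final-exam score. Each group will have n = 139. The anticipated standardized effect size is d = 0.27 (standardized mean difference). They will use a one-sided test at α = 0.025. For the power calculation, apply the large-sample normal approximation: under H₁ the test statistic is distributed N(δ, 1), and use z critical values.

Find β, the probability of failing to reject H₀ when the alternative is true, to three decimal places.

Noncentrality parameter: δ = d·√(n/2) = 0.27 × √(139/2) = 2.2509
Critical value for a one-sided test at α = 0.025: z_α = 1.960.
Power = Φ(δ − 1.960) = Φ(0.291) = 0.6144.
Type II error: β = 1 − power = 1 − 0.6144 = 0.3856.

β ≈ 0.386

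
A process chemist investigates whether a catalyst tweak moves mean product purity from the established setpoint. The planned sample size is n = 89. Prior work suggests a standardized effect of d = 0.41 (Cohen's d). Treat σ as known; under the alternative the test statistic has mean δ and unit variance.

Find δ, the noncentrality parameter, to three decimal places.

δ ≈ 3.868

The noncentrality parameter scales effect size by the design's sample-size factor: δ = d·√n = 0.41 × √89 = 3.8679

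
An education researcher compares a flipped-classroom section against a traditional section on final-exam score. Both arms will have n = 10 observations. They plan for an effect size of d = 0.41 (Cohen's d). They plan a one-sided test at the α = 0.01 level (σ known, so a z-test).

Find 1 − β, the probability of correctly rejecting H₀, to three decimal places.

Power ≈ 0.079

Noncentrality parameter: δ = d·√(n/2) = 0.41 × √(10/2) = 0.9168
One-sided α = 0.01 → critical value z_{0.01} = 2.326.
Power = P(Z > 2.326 − δ) = Φ(-1.410) = 0.0793.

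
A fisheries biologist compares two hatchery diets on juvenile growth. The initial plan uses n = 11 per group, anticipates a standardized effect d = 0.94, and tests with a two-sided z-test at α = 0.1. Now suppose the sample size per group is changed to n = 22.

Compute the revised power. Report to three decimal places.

With n = 22 per group: δ = d·√(n/2) = 0.94 × √(22/2) = 3.1176. Critical value z_{0.05} = 1.645.
Revised power = Φ(δ − 1.645) + Φ(−δ − 1.645) = Φ(1.473) + Φ(-4.762) = 0.9296 + 0.0000 = 0.9296.

Power ≈ 0.930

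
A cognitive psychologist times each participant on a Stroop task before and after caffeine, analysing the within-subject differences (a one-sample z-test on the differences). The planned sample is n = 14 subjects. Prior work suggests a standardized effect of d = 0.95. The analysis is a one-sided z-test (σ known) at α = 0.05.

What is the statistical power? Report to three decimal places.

Power ≈ 0.972

Noncentrality parameter: δ = d·√n = 0.95 × √14 = 3.5546
Critical value for a one-sided test at α = 0.05: z_α = 1.645.
Power = P(Z > 1.645 − δ) = Φ(1.910) = 0.9719.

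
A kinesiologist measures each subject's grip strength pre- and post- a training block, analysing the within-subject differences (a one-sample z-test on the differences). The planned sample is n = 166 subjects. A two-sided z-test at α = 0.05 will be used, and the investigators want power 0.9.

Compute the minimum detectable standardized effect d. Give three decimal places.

Need Φ(δ − 1.960) = 0.9, so δ = 1.960 + 1.282 = 3.242.
(Lower-tail contribution to power is negligible for δ > 0.)
δ = d·√n ⇒ d = δ/√n = 3.242/√166 = 0.2516.

d ≈ 0.252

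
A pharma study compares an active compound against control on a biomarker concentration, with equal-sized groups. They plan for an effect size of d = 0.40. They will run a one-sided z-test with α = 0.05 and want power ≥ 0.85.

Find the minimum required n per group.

For power 0.85 need Φ(δ − z_{0.05}) = 0.85, so δ = z_{0.05} + z_{0.15} = 1.645 + 1.036 = 2.681.
δ = d·√(n/2) ⇒ n = 2(δ/d)² = 2 × (2.681 / 0.40)² = 89.87.
Round up to the next whole unit.

n = 90 per group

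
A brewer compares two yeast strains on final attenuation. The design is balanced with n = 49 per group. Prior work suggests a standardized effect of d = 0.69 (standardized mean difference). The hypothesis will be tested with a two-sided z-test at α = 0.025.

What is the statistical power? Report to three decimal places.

Noncentrality parameter: δ = d·√(n/2) = 0.69 × √(49/2) = 3.4153
Two-sided α = 0.025 → critical value z_{0.0125} = 2.241.
Power = Φ(δ − 2.241) + Φ(−δ − 2.241) = Φ(1.174) + Φ(-5.657) = 0.8798 + 0.0000 = 0.8798.

Power ≈ 0.880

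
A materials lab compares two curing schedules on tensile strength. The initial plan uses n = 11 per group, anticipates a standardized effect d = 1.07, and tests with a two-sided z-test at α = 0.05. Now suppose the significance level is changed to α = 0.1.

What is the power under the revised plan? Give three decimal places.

Power ≈ 0.806

δ = d·√(n/2) = 1.07 × √(11/2) = 2.5094 (unchanged). New critical value: z_{0.05} = 1.645.
Revised power = Φ(δ − 1.645) + Φ(−δ − 1.645) = Φ(0.865) + Φ(-4.154) = 0.8063 + 0.0000 = 0.8064.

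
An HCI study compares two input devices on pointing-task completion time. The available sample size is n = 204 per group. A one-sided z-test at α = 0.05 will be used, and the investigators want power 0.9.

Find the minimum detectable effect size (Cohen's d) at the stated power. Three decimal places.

d ≈ 0.290

Required noncentrality: δ = z_{0.05} + z_{0.10} = 1.645 + 1.282 = 2.926.
δ = d·√(n/2) ⇒ d = δ/√(n/2) = 2.926/√(204/2) = 0.2898.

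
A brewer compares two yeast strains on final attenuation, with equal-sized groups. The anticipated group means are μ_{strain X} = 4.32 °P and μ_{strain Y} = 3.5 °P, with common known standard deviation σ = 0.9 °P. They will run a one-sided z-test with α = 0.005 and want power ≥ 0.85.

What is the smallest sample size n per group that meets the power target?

Standardized effect: d = |μ_{strain X} − μ_{strain Y}| / σ = |4.32 − 3.5| / 0.9 = 0.9111
For power 0.85 need Φ(δ − z_{0.005}) = 0.85, so δ = z_{0.005} + z_{0.15} = 2.576 + 1.036 = 3.612.
δ = d·√(n/2) ⇒ n = 2(δ/d)² = 2 × (3.612 / 0.9111)² = 31.44.
Round up to the next whole unit.

n = 32 per group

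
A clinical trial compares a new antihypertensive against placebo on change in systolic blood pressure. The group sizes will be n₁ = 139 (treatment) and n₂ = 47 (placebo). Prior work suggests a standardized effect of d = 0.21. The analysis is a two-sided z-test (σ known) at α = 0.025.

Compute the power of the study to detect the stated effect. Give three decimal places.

Power ≈ 0.160

Noncentrality parameter: δ = d / √(1/n₁ + 1/n₂) = 0.21 / √(1/139 + 1/47) = 1.2446
Critical value for a two-sided test at α = 0.025: z_{α/2} = 2.241.
Power = Φ(δ − 2.241) + Φ(−δ − 2.241) = Φ(-0.997) + Φ(-3.486) = 0.1594 + 0.0002 = 0.1597.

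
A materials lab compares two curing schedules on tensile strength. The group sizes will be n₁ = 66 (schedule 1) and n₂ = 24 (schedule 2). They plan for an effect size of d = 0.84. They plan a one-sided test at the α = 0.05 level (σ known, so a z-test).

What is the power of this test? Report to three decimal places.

Noncentrality parameter: δ = d / √(1/n₁ + 1/n₂) = 0.84 / √(1/66 + 1/24) = 3.5240
Critical value for a one-sided test at α = 0.05: z_α = 1.645.
Power = P(Z > 1.645 − δ) = Φ(1.879) = 0.9699.

Power ≈ 0.970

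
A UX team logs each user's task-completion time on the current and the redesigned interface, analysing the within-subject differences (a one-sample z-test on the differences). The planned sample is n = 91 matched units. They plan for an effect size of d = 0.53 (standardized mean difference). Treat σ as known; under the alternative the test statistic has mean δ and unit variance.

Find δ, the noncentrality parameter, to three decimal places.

The noncentrality parameter scales effect size by the design's sample-size factor: δ = d·√n = 0.53 × √91 = 5.0559

δ ≈ 5.056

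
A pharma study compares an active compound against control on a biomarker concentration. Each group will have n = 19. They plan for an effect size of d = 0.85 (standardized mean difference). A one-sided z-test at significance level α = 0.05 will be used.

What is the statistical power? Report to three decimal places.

Noncentrality parameter: δ = d·√(n/2) = 0.85 × √(19/2) = 2.6199
One-sided α = 0.05 → critical value z_{0.05} = 1.645.
Power = Φ(δ − 1.645) = Φ(0.975) = 0.8352.

Power ≈ 0.835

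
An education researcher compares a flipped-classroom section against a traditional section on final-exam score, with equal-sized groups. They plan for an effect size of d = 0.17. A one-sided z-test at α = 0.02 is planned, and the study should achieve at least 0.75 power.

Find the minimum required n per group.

n = 516 per group

Set Φ(δ − 2.054) = 0.75; then δ − 2.054 = Φ⁻¹(0.75) = 0.674, giving δ = 2.728.
δ = d·√(n/2) ⇒ n = 2(δ/d)² = 2 × (2.728 / 0.17)² = 515.11.
Rounding up, n = 516 per group.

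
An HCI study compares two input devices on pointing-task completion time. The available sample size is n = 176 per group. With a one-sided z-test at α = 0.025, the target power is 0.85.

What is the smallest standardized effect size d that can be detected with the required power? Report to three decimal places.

Required noncentrality: δ = z_{0.025} + z_{0.15} = 1.960 + 1.036 = 2.996.
δ = d·√(n/2) ⇒ d = δ/√(n/2) = 2.996/√(176/2) = 0.3194.

d ≈ 0.319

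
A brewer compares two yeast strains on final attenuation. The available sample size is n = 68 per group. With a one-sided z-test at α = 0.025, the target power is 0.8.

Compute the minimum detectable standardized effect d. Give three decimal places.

Need Φ(δ − 1.960) = 0.8, so δ = 1.960 + 0.842 = 2.802.
δ = d·√(n/2) ⇒ d = δ/√(n/2) = 2.802/√(68/2) = 0.4805.

d ≈ 0.480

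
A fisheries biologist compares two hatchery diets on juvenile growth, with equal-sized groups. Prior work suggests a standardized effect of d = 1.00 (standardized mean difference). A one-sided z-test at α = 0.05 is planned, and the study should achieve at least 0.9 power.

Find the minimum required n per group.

For power 0.9 need Φ(δ − z_{0.05}) = 0.9, so δ = z_{0.05} + z_{0.10} = 1.645 + 1.282 = 2.926.
δ = d·√(n/2) ⇒ n = 2(δ/d)² = 2 × (2.926 / 1.00)² = 17.13.
Round up to the next whole unit.

n = 18 per group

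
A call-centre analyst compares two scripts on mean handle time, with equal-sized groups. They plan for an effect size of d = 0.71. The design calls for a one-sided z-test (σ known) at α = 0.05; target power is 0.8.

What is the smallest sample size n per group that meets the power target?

n = 25 per group

For power 0.8 need Φ(δ − z_{0.05}) = 0.8, so δ = z_{0.05} + z_{0.20} = 1.645 + 0.842 = 2.486.
δ = d·√(n/2) ⇒ n = 2(δ/d)² = 2 × (2.486 / 0.71)² = 24.53.
Rounding up, n = 25 per group.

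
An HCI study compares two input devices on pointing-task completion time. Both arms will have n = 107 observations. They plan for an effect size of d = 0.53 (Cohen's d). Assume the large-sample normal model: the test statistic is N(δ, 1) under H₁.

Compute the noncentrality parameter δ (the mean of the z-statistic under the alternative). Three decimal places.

δ ≈ 3.877

δ = d·√(n/2) = 0.53 × √(107/2) = 3.8766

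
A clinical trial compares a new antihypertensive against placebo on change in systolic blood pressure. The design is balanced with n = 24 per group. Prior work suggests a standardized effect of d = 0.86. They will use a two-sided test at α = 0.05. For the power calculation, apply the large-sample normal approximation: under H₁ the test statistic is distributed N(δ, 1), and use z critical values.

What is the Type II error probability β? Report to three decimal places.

β ≈ 0.154

Noncentrality parameter: δ = d·√(n/2) = 0.86 × √(24/2) = 2.9791
Two-sided α = 0.05 → critical value z_{0.025} = 1.960.
Power = Φ(δ − 1.960) + Φ(−δ − 1.960) = Φ(1.019) + Φ(-4.939) = 0.8459 + 0.0000 = 0.8459.
Type II error: β = 1 − power = 1 − 0.8459 = 0.1541.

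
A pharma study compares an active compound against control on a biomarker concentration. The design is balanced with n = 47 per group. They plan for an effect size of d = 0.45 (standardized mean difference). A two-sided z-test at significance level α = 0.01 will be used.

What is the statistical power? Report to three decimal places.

Power ≈ 0.347

Noncentrality parameter: δ = d·√(n/2) = 0.45 × √(47/2) = 2.1815
Two-sided α = 0.01 → critical value z_{0.005} = 2.576.
Power = Φ(δ − 2.576) + Φ(−δ − 2.576) = Φ(-0.394) + Φ(-4.757) = 0.3467 + 0.0000 = 0.3467.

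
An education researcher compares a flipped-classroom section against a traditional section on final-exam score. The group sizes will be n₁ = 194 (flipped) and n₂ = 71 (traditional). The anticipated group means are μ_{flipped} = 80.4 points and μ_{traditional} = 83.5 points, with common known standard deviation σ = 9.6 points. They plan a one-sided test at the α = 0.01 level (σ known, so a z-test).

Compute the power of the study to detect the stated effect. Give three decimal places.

Power ≈ 0.501

Standardized effect: d = |μ_{flipped} − μ_{traditional}| / σ = |80.4 − 83.5| / 9.6 = 0.3229
Noncentrality parameter: δ = d / √(1/n₁ + 1/n₂) = 0.3229 / √(1/194 + 1/71) = 2.3281
Critical value for a one-sided test at α = 0.01: z_α = 2.326.
Power = P(Z > 2.326 − δ) = Φ(0.002) = 0.5007.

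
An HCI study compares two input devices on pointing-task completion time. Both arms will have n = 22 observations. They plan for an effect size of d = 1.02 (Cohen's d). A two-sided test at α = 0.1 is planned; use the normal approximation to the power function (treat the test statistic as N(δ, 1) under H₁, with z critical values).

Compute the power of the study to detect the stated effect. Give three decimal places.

Power ≈ 0.959

Noncentrality parameter: δ = d·√(n/2) = 1.02 × √(22/2) = 3.3830
Two-sided α = 0.1 → critical value z_{0.05} = 1.645.
Power = Φ(δ − 1.645) + Φ(−δ − 1.645) = Φ(1.738) + Φ(-5.028) = 0.9589 + 0.0000 = 0.9589.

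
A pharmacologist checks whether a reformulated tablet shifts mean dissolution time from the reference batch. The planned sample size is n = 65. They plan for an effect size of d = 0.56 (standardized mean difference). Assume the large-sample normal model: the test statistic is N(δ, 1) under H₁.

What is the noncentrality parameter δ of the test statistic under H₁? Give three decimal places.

δ ≈ 4.515

The noncentrality parameter scales effect size by the design's sample-size factor: δ = d·√n = 0.56 × √65 = 4.5149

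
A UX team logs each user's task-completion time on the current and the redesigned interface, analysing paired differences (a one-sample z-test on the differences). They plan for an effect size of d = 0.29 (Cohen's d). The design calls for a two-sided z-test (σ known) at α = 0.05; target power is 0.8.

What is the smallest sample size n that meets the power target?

n = 94

For power 0.8 need Φ(δ − z_{0.025}) = 0.8, so δ = z_{0.025} + z_{0.20} = 1.960 + 0.842 = 2.802.
(For δ > 0 the lower-tail rejection region contributes negligibly to power, so the one-term inversion is standard.)
δ = d·√n ⇒ n = (δ/d)² = (2.802 / 0.29)² = 93.33.
Round up to the next whole unit.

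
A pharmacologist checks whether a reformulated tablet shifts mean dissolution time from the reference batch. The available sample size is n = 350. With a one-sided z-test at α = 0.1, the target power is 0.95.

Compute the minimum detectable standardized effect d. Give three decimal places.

Required noncentrality: δ = z_{0.1} + z_{0.05} = 1.282 + 1.645 = 2.926.
δ = d·√n ⇒ d = δ/√n = 2.926/√350 = 0.1564.

d ≈ 0.156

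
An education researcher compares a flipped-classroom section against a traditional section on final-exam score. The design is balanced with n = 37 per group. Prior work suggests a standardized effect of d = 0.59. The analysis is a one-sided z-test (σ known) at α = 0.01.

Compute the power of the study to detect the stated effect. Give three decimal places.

Noncentrality parameter: δ = d·√(n/2) = 0.59 × √(37/2) = 2.5377
One-sided α = 0.01 → critical value z_{0.01} = 2.326.
Power = P(Z > 2.326 − δ) = Φ(0.211) = 0.5837.

Power ≈ 0.584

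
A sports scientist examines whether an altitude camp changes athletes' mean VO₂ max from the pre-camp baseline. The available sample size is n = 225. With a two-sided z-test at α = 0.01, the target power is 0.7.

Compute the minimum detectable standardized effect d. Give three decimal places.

Required noncentrality: δ = z_{0.005} + z_{0.30} = 2.576 + 0.524 = 3.100.
(Lower-tail contribution to power is negligible for δ > 0.)
δ = d·√n ⇒ d = δ/√n = 3.100/√225 = 0.2067.

d ≈ 0.207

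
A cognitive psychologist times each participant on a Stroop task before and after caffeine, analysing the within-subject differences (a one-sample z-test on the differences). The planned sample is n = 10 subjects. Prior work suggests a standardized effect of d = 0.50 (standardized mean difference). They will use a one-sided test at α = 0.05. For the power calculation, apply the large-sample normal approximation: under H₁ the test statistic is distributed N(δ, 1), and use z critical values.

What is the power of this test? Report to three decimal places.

Noncentrality parameter: δ = d·√n = 0.50 × √10 = 1.5811
Critical value for a one-sided test at α = 0.05: z_α = 1.645.
Power = P(Z > 1.645 − δ) = Φ(-0.064) = 0.4746.

Power ≈ 0.475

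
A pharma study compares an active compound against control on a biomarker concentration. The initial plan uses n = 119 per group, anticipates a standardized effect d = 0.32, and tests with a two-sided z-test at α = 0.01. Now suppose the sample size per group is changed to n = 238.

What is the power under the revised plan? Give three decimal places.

Power ≈ 0.820

With n = 238 per group: δ = d·√(n/2) = 0.32 × √(238/2) = 3.4908. Critical value z_{0.005} = 2.576.
Revised power = Φ(δ − 2.576) + Φ(−δ − 2.576) = Φ(0.915) + Φ(-6.067) = 0.8199 + 0.0000 = 0.8199.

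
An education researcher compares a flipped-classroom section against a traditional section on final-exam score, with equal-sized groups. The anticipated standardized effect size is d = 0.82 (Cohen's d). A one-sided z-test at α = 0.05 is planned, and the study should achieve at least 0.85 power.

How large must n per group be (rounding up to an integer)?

n = 22 per group

For power 0.85 need Φ(δ − z_{0.05}) = 0.85, so δ = z_{0.05} + z_{0.15} = 1.645 + 1.036 = 2.681.
δ = d·√(n/2) ⇒ n = 2(δ/d)² = 2 × (2.681 / 0.82)² = 21.38.
Round up to the next whole unit.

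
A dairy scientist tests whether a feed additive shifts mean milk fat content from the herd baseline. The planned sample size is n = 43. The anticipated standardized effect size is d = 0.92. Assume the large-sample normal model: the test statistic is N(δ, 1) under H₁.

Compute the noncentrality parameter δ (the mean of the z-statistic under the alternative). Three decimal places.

The noncentrality parameter scales effect size by the design's sample-size factor: δ = d·√n = 0.92 × √43 = 6.0328

δ ≈ 6.033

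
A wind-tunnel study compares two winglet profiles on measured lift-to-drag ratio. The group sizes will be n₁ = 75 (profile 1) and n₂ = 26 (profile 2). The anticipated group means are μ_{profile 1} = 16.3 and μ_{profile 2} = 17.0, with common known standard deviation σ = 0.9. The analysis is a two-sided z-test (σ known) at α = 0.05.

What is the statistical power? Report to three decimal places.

Standardized effect: d = |μ_{profile 1} − μ_{profile 2}| / σ = |16.3 − 17.0| / 0.9 = 0.7778
Noncentrality parameter: δ = d / √(1/n₁ + 1/n₂) = 0.7778 / √(1/75 + 1/26) = 3.4175
Critical value for a two-sided test at α = 0.05: z_{α/2} = 1.960.
Power = Φ(δ − 1.960) + Φ(−δ − 1.960) = Φ(1.458) + Φ(-5.377) = 0.9275 + 0.0000 = 0.9275.

Power ≈ 0.928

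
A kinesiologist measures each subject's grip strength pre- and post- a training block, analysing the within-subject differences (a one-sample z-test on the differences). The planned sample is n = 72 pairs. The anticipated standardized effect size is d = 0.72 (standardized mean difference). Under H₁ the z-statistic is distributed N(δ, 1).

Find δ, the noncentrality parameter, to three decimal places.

δ ≈ 6.109

The noncentrality parameter scales effect size by the design's sample-size factor: δ = d·√n = 0.72 × √72 = 6.1094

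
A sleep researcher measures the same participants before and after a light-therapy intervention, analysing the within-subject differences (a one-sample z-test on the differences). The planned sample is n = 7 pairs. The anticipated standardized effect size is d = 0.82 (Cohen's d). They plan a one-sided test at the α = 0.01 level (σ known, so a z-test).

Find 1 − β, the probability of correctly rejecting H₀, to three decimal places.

Noncentrality parameter: λ = d·√n = 0.82 × √7 = 2.1695
One-sided α = 0.01 → critical value z_{0.01} = 2.326.
Power = P(Z > 2.326 − λ) = Φ(-0.157) = 0.4377.

Power ≈ 0.438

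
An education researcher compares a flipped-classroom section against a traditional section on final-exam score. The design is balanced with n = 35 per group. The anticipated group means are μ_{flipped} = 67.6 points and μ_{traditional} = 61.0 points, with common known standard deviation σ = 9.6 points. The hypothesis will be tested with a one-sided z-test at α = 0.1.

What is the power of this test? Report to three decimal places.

Standardized effect: d = |μ_{flipped} − μ_{traditional}| / σ = |67.6 − 61.0| / 9.6 = 0.6875
Noncentrality parameter: δ = d·√(n/2) = 0.6875 × √(35/2) = 2.8760
One-sided α = 0.1 → critical value z_{0.1} = 1.282.
Power = Φ(δ − 1.282) = Φ(1.594) = 0.9446.

Power ≈ 0.945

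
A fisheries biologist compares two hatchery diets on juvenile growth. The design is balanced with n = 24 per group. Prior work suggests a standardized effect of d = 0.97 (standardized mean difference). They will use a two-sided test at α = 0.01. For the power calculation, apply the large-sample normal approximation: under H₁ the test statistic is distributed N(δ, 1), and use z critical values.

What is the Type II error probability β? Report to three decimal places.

β ≈ 0.216

Noncentrality parameter: δ = d·√(n/2) = 0.97 × √(24/2) = 3.3602
Two-sided α = 0.01 → critical value z_{0.005} = 2.576.
Power = Φ(δ − 2.576) + Φ(−δ − 2.576) = Φ(0.784) + Φ(-5.936) = 0.7836 + 0.0000 = 0.7836.
Type II error: β = 1 − power = 1 − 0.7836 = 0.2164.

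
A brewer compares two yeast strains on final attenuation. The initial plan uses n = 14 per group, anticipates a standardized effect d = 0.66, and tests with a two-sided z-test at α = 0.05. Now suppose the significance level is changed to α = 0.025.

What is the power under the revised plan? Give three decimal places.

Power ≈ 0.310

δ = d·√(n/2) = 0.66 × √(14/2) = 1.7462 (unchanged). New critical value: z_{0.0125} = 2.241.
Revised power = Φ(δ − 2.241) + Φ(−δ − 2.241) = Φ(-0.495) + Φ(-3.988) = 0.3102 + 0.0000 = 0.3103.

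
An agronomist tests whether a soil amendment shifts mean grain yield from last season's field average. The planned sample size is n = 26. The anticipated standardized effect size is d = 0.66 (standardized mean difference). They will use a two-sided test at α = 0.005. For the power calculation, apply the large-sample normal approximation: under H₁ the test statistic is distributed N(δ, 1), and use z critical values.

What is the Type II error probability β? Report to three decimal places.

Noncentrality parameter: δ = d·√n = 0.66 × √26 = 3.3654
Critical value for a two-sided test at α = 0.005: z_{α/2} = 2.807.
Power = Φ(δ − 2.807) + Φ(−δ − 2.807) = Φ(0.558) + Φ(-6.172) = 0.7117 + 0.0000 = 0.7117.
Type II error: β = 1 − power = 1 − 0.7117 = 0.2883.

β ≈ 0.288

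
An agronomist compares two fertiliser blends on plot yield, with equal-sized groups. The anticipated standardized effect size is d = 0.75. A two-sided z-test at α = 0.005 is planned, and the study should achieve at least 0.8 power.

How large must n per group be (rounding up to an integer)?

Set Φ(δ − 2.807) = 0.8; then δ − 2.807 = Φ⁻¹(0.8) = 0.842, giving δ = 3.649.
(For δ > 0 the lower-tail rejection region contributes negligibly to power, so the one-term inversion is standard.)
δ = d·√(n/2) ⇒ n = 2(δ/d)² = 2 × (3.649 / 0.75)² = 47.33.
Rounding up, n = 48 per group.

n = 48 per group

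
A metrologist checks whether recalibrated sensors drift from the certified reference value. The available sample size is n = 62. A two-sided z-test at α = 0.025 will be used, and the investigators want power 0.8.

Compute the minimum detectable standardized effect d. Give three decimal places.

d ≈ 0.392

Need Φ(δ − 2.241) = 0.8, so δ = 2.241 + 0.842 = 3.083.
(Lower-tail contribution to power is negligible for δ > 0.)
δ = d·√n ⇒ d = δ/√n = 3.083/√62 = 0.3915.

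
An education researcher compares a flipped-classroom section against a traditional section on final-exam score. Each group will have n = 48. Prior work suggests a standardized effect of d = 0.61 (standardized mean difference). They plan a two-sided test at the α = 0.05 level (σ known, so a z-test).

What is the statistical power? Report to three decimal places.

Noncentrality parameter: δ = d·√(n/2) = 0.61 × √(48/2) = 2.9884
Critical value for a two-sided test at α = 0.05: z_{α/2} = 1.960.
Power = Φ(δ − 1.960) + Φ(−δ − 1.960) = Φ(1.028) + Φ(-4.948) = 0.8481 + 0.0000 = 0.8481.

Power ≈ 0.848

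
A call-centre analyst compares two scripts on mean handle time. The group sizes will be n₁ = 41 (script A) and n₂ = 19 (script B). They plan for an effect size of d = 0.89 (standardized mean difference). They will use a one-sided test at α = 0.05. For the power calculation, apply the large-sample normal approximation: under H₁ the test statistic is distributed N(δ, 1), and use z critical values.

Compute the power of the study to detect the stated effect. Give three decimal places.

Noncentrality parameter: δ = d / √(1/n₁ + 1/n₂) = 0.89 / √(1/41 + 1/19) = 3.2069
Critical value for a one-sided test at α = 0.05: z_α = 1.645.
Power = P(Z > 1.645 − δ) = Φ(1.562) = 0.9409.

Power ≈ 0.941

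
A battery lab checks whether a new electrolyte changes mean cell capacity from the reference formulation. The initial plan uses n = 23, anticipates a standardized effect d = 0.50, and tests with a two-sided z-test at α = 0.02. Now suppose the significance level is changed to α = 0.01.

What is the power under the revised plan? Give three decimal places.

Power ≈ 0.429

δ = d·√n = 0.50 × √23 = 2.3979 (unchanged). New critical value: z_{0.005} = 2.576.
Revised power = Φ(δ − 2.576) + Φ(−δ − 2.576) = Φ(-0.178) + Φ(-4.974) = 0.4294 + 0.0000 = 0.4294.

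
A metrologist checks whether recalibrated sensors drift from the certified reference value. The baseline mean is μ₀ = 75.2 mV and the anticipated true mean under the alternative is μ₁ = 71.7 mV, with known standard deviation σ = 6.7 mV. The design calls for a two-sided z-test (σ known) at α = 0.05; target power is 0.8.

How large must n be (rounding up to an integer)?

n = 29

Standardized effect: d = |μ₁ − μ₀| / σ = |71.7 − 75.2| / 6.7 = 0.5224
Set Φ(δ − 1.960) = 0.8; then δ − 1.960 = Φ⁻¹(0.8) = 0.842, giving δ = 2.802.
(The Φ(−δ − z_{α/2}) term is vanishingly small for δ > 0 and is dropped in the standard sample-size formula.)
δ = d·√n ⇒ n = (δ/d)² = (2.802 / 0.5224)² = 28.76.
Rounding up, n = 29.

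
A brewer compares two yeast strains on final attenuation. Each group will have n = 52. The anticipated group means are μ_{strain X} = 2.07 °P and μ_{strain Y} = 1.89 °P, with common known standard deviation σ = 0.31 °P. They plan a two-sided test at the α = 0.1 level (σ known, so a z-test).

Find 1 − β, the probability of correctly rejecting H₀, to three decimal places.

Power ≈ 0.906

Standardized effect: d = |μ_{strain X} − μ_{strain Y}| / σ = |2.07 − 1.89| / 0.31 = 0.5806
Noncentrality parameter: δ = d·√(n/2) = 0.5806 × √(52/2) = 2.9607
Critical value for a two-sided test at α = 0.1: z_{α/2} = 1.645.
Power = Φ(δ − 1.645) + Φ(−δ − 1.645) = Φ(1.316) + Φ(-4.606) = 0.9059 + 0.0000 = 0.9059.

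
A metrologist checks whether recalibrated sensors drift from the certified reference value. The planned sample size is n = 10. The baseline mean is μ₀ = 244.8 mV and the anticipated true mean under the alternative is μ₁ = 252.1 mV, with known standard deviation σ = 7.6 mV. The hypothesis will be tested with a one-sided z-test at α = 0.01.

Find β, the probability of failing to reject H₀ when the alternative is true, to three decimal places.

β ≈ 0.239

Standardized effect: d = |μ₁ − μ₀| / σ = |252.1 − 244.8| / 7.6 = 0.9605
Noncentrality parameter: δ = d·√n = 0.9605 × √10 = 3.0375
One-sided α = 0.01 → critical value z_{0.01} = 2.326.
Power = P(Z > 2.326 − δ) = Φ(0.711) = 0.7615.
Type II error: β = 1 − power = 1 − 0.7615 = 0.2385.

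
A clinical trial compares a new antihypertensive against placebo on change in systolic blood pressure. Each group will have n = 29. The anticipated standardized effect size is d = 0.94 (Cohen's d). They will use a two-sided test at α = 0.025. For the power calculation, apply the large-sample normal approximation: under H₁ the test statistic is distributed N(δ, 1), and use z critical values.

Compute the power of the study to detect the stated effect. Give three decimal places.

Power ≈ 0.910

Noncentrality parameter: δ = d·√(n/2) = 0.94 × √(29/2) = 3.5794
Critical value for a two-sided test at α = 0.025: z_{α/2} = 2.241.
Power = Φ(δ − 2.241) + Φ(−δ − 2.241) = Φ(1.338) + Φ(-5.821) = 0.9096 + 0.0000 = 0.9096.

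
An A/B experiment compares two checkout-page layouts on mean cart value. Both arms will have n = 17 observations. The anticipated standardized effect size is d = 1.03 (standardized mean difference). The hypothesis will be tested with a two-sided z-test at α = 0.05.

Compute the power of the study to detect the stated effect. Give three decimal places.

Power ≈ 0.852

Noncentrality parameter: δ = d·√(n/2) = 1.03 × √(17/2) = 3.0029
Two-sided α = 0.05 → critical value z_{0.025} = 1.960.
Power = Φ(δ − 1.960) + Φ(−δ − 1.960) = Φ(1.043) + Φ(-4.963) = 0.8515 + 0.0000 = 0.8515.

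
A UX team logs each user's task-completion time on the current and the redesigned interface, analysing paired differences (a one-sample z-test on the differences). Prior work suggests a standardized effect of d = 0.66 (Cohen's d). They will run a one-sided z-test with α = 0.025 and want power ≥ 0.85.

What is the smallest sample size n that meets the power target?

Set Φ(δ − 1.960) = 0.85; then δ − 1.960 = Φ⁻¹(0.85) = 1.036, giving δ = 2.996.
δ = d·√n ⇒ n = (δ/d)² = (2.996 / 0.66)² = 20.61.
Round up to the next whole unit.

n = 21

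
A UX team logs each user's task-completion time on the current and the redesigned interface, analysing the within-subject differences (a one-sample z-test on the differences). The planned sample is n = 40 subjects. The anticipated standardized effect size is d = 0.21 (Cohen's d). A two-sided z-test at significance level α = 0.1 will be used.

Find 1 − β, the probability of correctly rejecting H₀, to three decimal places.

Power ≈ 0.377

Noncentrality parameter: δ = d·√n = 0.21 × √40 = 1.3282
Critical value for a two-sided test at α = 0.1: z_{α/2} = 1.645.
Power = Φ(δ − 1.645) + Φ(−δ − 1.645) = Φ(-0.317) + Φ(-2.973) = 0.3757 + 0.0015 = 0.3772.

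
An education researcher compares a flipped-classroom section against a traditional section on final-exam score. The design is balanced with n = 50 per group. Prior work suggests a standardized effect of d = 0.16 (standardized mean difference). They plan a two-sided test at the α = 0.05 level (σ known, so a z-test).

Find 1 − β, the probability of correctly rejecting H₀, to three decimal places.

Power ≈ 0.126

Noncentrality parameter: δ = d·√(n/2) = 0.16 × √(50/2) = 0.8000
Critical value for a two-sided test at α = 0.05: z_{α/2} = 1.960.
Power = Φ(δ − 1.960) + Φ(−δ − 1.960) = Φ(-1.160) + Φ(-2.760) = 0.1230 + 0.0029 = 0.1259.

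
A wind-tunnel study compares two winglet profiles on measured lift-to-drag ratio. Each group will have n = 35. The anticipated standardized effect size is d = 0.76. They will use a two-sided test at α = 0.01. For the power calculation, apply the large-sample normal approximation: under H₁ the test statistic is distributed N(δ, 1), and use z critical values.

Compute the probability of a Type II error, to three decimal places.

Noncentrality parameter: δ = d·√(n/2) = 0.76 × √(35/2) = 3.1793
Two-sided α = 0.01 → critical value z_{0.005} = 2.576.
Power = Φ(δ − 2.576) + Φ(−δ − 2.576) = Φ(0.603) + Φ(-5.755) = 0.7269 + 0.0000 = 0.7269.
Type II error: β = 1 − power = 1 − 0.7269 = 0.2731.

β ≈ 0.273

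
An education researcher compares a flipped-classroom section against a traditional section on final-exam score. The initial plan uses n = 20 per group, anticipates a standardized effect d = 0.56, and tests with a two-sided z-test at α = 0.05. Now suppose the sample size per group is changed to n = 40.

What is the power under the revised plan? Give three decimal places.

Power ≈ 0.707

With n = 40 per group: δ = d·√(n/2) = 0.56 × √(40/2) = 2.5044. Critical value z_{0.025} = 1.960.
Revised power = Φ(δ − 1.960) + Φ(−δ − 1.960) = Φ(0.544) + Φ(-4.464) = 0.7069 + 0.0000 = 0.7069.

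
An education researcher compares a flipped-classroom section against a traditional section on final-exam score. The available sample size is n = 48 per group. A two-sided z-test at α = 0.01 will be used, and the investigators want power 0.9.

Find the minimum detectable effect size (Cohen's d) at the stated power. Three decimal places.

d ≈ 0.787

Need Φ(δ − 2.576) = 0.9, so δ = 2.576 + 1.282 = 3.857.
(The second rejection-region term Φ(−δ − z_{α/2}) is negligible and dropped.)
δ = d·√(n/2) ⇒ d = δ/√(n/2) = 3.857/√(48/2) = 0.7874.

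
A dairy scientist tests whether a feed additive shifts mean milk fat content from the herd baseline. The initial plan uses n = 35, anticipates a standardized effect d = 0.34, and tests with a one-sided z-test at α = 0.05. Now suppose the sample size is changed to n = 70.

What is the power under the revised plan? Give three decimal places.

With n = 70: δ = d·√n = 0.34 × √70 = 2.8446. Critical value z_{0.05} = 1.645.
Revised power = Φ(δ − 1.645) = Φ(1.200) = 0.8849.

Power ≈ 0.885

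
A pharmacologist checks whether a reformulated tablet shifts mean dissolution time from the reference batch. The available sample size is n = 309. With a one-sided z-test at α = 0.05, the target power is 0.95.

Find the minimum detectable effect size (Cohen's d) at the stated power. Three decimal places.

Need Φ(δ − 1.645) = 0.95, so δ = 1.645 + 1.645 = 3.290.
δ = d·√n ⇒ d = δ/√n = 3.290/√309 = 0.1871.

d ≈ 0.187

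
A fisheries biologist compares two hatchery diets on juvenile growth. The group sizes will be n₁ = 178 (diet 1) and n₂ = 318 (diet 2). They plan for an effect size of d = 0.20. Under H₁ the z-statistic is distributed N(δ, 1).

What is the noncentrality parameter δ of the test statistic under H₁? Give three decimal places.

δ ≈ 2.137

The noncentrality parameter scales effect size by the design's sample-size factor: δ = d / √(1/n₁ + 1/n₂) = 0.20 / √(1/178 + 1/318) = 2.1365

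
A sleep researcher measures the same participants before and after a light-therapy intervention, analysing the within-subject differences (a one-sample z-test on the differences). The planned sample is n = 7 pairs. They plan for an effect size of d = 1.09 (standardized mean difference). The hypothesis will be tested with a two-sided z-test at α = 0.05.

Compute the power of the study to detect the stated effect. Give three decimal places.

Power ≈ 0.822

Noncentrality parameter: δ = d·√n = 1.09 × √7 = 2.8839
Critical value for a two-sided test at α = 0.05: z_{α/2} = 1.960.
Power = Φ(δ − 1.960) + Φ(−δ − 1.960) = Φ(0.924) + Φ(-4.844) = 0.8222 + 0.0000 = 0.8222.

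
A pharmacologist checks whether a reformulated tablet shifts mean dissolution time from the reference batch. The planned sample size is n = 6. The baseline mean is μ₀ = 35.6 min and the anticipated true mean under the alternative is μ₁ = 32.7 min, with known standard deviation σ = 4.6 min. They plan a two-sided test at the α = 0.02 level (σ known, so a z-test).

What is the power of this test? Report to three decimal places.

Power ≈ 0.217

Standardized effect: d = |μ₁ − μ₀| / σ = |32.7 − 35.6| / 4.6 = 0.6304
Noncentrality parameter: δ = d·√n = 0.6304 × √6 = 1.5442
Critical value for a two-sided test at α = 0.02: z_{α/2} = 2.326.
Power = Φ(δ − 2.326) + Φ(−δ − 2.326) = Φ(-0.782) + Φ(-3.871) = 0.2171 + 0.0001 = 0.2171.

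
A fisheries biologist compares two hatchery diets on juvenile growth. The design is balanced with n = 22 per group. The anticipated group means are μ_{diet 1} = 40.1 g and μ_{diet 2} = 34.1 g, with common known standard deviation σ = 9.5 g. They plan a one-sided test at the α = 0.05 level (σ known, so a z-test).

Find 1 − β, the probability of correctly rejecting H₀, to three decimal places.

Standardized effect: d = |μ_{diet 1} − μ_{diet 2}| / σ = |40.1 − 34.1| / 9.5 = 0.6316
Noncentrality parameter: δ = d·√(n/2) = 0.6316 × √(22/2) = 2.0947
One-sided α = 0.05 → critical value z_{0.05} = 1.645.
Power = P(Z > 1.645 − δ) = Φ(0.450) = 0.6736.

Power ≈ 0.674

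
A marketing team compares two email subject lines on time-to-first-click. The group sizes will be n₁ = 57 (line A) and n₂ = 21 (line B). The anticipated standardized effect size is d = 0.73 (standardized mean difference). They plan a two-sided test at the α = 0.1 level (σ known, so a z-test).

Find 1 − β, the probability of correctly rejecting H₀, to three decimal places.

Noncentrality parameter: δ = d / √(1/n₁ + 1/n₂) = 0.73 / √(1/57 + 1/21) = 2.8597
Two-sided α = 0.1 → critical value z_{0.05} = 1.645.
Power = Φ(δ − 1.645) + Φ(−δ − 1.645) = Φ(1.215) + Φ(-4.505) = 0.8878 + 0.0000 = 0.8878.

Power ≈ 0.888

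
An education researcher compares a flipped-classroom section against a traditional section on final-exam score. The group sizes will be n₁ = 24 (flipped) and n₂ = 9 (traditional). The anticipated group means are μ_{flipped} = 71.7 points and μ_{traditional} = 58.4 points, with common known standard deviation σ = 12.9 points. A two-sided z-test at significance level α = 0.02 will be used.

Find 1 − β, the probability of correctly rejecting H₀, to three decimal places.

Power ≈ 0.622

Standardized effect: d = |μ_{flipped} − μ_{traditional}| / σ = |71.7 − 58.4| / 12.9 = 1.0310
Noncentrality parameter: δ = d / √(1/n₁ + 1/n₂) = 1.0310 / √(1/24 + 1/9) = 2.6377
Two-sided α = 0.02 → critical value z_{0.01} = 2.326.
Power = Φ(δ − 2.326) + Φ(−δ − 2.326) = Φ(0.311) + Φ(-4.964) = 0.6222 + 0.0000 = 0.6222.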